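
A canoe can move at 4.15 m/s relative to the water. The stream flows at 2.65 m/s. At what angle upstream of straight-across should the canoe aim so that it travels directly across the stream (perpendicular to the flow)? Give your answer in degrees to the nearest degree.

To cancel the current, the upstream component of the canoe's velocity must equal the flow: 4.15 sin θ = 2.65.
sin θ = 2.65 / 4.15 = 0.6386.
θ = arcsin(0.6386) = 39.684°.

40°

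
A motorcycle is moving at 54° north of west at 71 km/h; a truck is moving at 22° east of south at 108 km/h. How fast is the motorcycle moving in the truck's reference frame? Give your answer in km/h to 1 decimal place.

Taking east as x and north as y: motorcycle velocity = (-41.733, 57.440) km/h; truck velocity = (40.458, -100.136) km/h.
Velocity of motorcycle relative to truck = (-41.733, 57.440) − (40.458, -100.136) = (-82.190, 157.576) km/h.
Magnitude = |(-82.190, 157.576)| = 177.723 km/h.

177.7 km/h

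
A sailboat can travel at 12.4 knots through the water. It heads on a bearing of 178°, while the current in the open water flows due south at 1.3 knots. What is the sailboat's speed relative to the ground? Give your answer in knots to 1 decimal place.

Taking east as x and north as y: velocity relative to the water = (0.433, -12.392) knots; the water relative to ground = (0.000, -1.300) knots.
Velocity relative to ground = (0.433, -12.392) + (0.000, -1.300) = (0.433, -13.692) knots.
Speed = |(0.433, -13.692)| = 13.699 knots.

13.7 knots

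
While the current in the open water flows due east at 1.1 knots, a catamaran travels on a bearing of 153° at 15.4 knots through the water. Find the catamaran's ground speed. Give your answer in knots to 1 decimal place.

Taking east as x and north as y: velocity relative to the water = (6.991, -13.722) knots; the water relative to ground = (1.100, 0.000) knots.
Velocity relative to ground = (6.991, -13.722) + (1.100, 0.000) = (8.091, -13.722) knots.
Speed = |(8.091, -13.722)| = 15.930 knots.

15.9 knots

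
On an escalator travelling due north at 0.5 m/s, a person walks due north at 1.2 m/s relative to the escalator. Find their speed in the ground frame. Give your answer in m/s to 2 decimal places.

Taking east as x and north as y: escalator velocity = (0.000, 0.500) m/s; person velocity relative to escalator = (0.000, 1.200) m/s.
Velocity relative to ground = (0.000, 0.500) + (0.000, 1.200) = (0.000, 1.700) m/s.
Speed = |(0.000, 1.700)| = 1.700 m/s.

1.70 m/s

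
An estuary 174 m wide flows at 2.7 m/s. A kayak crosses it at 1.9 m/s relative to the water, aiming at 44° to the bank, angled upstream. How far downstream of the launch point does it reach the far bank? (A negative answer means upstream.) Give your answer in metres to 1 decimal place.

175.8 m

Perpendicular speed = 1.320 m/s; crossing time = 174 / 1.320 = 131.833 s.
Net downstream speed = 1.333 m/s.
Drift = 1.333 × 131.833 = 175.767 m (downstream).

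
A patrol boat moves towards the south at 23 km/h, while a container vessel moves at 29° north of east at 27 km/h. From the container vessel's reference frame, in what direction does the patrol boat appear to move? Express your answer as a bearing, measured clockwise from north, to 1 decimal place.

Taking east as x and north as y: patrol boat velocity = (0.000, -23.000) km/h; container vessel velocity = (23.615, 13.090) km/h.
Velocity of patrol boat relative to container vessel = (0.000, -23.000) − (23.615, 13.090) = (-23.615, -36.090) km/h.
Bearing = atan2(-23.61, -36.09) = 213.20° clockwise from north.

213.2°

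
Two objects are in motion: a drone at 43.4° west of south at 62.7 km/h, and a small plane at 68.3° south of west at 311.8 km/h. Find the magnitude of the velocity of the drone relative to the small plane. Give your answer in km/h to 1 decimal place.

254.6 km/h

Taking east as x and north as y: drone velocity = (-43.080, -45.556) km/h; small plane velocity = (-115.287, -289.704) km/h.
Velocity of drone relative to small plane = (-43.080, -45.556) − (-115.287, -289.704) = (72.207, 244.147) km/h.
Magnitude = |(72.207, 244.147)| = 254.601 km/h.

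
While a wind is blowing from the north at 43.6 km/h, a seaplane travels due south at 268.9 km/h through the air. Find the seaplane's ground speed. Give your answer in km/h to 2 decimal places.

Taking east as x and north as y: velocity relative to the air = (0.000, -268.900) km/h; the air relative to ground = (0.000, -43.600) km/h.
Velocity relative to ground = (0.000, -268.900) + (0.000, -43.600) = (0.000, -312.500) km/h.
Speed = |(0.000, -312.500)| = 312.500 km/h.

312.50 km/h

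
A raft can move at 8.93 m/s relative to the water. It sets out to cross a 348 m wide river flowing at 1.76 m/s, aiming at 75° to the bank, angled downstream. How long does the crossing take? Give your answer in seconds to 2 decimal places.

The component of the raft's velocity perpendicular to the bank is 8.93 × sin 75° = 8.626 m/s.
The current is parallel to the bank, so it does not affect the crossing time.
Time = 348 / 8.626 = 40.344 s.

40.34 s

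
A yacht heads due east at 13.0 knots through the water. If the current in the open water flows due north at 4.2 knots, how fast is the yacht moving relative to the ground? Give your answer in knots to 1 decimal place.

13.7 knots

Taking east as x and north as y: velocity relative to the water = (13.000, 0.000) knots; the water relative to ground = (0.000, 4.200) knots.
Velocity relative to ground = (13.000, 0.000) + (0.000, 4.200) = (13.000, 4.200) knots.
Speed = |(13.000, 4.200)| = 13.662 knots.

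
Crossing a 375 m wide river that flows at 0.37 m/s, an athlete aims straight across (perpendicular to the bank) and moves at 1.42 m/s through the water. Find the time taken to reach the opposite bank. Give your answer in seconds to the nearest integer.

264 s

The component of the athlete's velocity perpendicular to the bank is 1.42 m/s.
The current is parallel to the bank, so it does not affect the crossing time.
Time = 375 / 1.420 = 264.085 s.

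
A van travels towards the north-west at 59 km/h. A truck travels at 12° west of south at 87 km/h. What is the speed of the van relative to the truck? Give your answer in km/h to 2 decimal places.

129.00 km/h

Taking east as x and north as y: van velocity = (-41.719, 41.719) km/h; truck velocity = (-18.088, -85.099) km/h.
Velocity of van relative to truck = (-41.719, 41.719) − (-18.088, -85.099) = (-23.631, 126.818) km/h.
Magnitude = |(-23.631, 126.818)| = 129.001 km/h.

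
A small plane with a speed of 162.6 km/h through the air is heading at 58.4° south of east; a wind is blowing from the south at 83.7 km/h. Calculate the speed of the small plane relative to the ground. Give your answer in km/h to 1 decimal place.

101.3 km/h

Taking east as x and north as y: velocity relative to the air = (85.200, -138.491) km/h; the air relative to ground = (0.000, 83.700) km/h.
Velocity relative to ground = (85.200, -138.491) + (0.000, 83.700) = (85.200, -54.791) km/h.
Speed = |(85.200, -54.791)| = 101.297 km/h.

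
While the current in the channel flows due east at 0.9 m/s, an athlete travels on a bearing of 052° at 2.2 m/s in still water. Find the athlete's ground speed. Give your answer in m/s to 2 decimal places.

2.96 m/s

Taking east as x and north as y: velocity relative to the water = (1.734, 1.354) m/s; the water relative to ground = (0.900, 0.000) m/s.
Velocity relative to ground = (1.734, 1.354) + (0.900, 0.000) = (2.634, 1.354) m/s.
Speed = |(2.634, 1.354)| = 2.962 m/s.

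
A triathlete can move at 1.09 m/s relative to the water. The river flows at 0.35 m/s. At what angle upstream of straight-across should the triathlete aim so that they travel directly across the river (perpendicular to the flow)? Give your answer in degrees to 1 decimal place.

To cancel the current, the upstream component of the triathlete's velocity must equal the flow: 1.09 sin θ = 0.35.
sin θ = 0.35 / 1.09 = 0.3211.
θ = arcsin(0.3211) = 18.730°.

18.7°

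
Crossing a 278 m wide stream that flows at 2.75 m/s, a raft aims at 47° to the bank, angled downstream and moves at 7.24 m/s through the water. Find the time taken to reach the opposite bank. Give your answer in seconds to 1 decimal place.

The component of the raft's velocity perpendicular to the bank is 7.24 × sin 47° = 5.295 m/s.
The current is parallel to the bank, so it does not affect the crossing time.
Time = 278 / 5.295 = 52.502 s.

52.5 s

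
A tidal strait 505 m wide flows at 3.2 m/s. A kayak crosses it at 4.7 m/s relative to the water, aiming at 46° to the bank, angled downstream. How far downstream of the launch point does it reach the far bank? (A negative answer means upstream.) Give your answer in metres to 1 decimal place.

965.7 m

Perpendicular speed = 3.381 m/s; crossing time = 505 / 3.381 = 149.369 s.
Net downstream speed = 6.465 m/s.
Drift = 6.465 × 149.369 = 965.652 m (downstream).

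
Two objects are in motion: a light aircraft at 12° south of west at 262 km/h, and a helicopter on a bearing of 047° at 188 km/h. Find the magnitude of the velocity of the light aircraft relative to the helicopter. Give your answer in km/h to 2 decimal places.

434.08 km/h

Taking east as x and north as y: light aircraft velocity = (-256.275, -54.473) km/h; helicopter velocity = (137.494, 128.216) km/h.
Velocity of light aircraft relative to helicopter = (-256.275, -54.473) − (137.494, 128.216) = (-393.769, -182.689) km/h.
Magnitude = |(-393.769, -182.689)| = 434.084 km/h.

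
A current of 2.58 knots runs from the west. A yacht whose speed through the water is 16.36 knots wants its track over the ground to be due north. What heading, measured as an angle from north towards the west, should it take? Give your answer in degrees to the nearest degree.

9°

The current pushes perpendicular to the desired track; the heading must have a component into the current equal to 2.58 knots: 16.36 sin θ = 2.58.
sin θ = 0.1577, so θ = 9.074°.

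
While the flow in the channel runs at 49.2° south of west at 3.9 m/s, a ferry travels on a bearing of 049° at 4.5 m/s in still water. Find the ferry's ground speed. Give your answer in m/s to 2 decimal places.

Taking east as x and north as y: velocity relative to the water = (3.396, 2.952) m/s; the water relative to ground = (-2.548, -2.952) m/s.
Velocity relative to ground = (3.396, 2.952) + (-2.548, -2.952) = (0.848, 0.000) m/s.
Speed = |(0.848, 0.000)| = 0.848 m/s.

0.85 m/s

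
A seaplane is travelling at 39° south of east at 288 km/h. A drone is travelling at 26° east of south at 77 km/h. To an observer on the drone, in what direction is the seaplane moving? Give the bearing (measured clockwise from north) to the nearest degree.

Taking east as x and north as y: seaplane velocity = (223.818, -181.244) km/h; drone velocity = (33.755, -69.207) km/h.
Velocity of seaplane relative to drone = (223.818, -181.244) − (33.755, -69.207) = (190.063, -112.037) km/h.
Bearing = atan2(190.06, -112.04) = 120.52° clockwise from north.

121°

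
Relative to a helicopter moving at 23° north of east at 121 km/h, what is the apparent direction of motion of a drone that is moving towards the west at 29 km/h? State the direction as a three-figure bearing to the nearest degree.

251°

Taking east as x and north as y: drone velocity = (-29.000, 0.000) km/h; helicopter velocity = (111.381, 47.278) km/h.
Velocity of drone relative to helicopter = (-29.000, 0.000) − (111.381, 47.278) = (-140.381, -47.278) km/h.
Bearing = atan2(-140.38, -47.28) = 251.39° clockwise from north.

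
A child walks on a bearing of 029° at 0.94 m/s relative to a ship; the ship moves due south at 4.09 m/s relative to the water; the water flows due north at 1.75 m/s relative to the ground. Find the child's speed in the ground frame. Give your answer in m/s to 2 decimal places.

1.58 m/s

In east/north components (m/s): child relative to ship = (0.456, 0.822); ship relative to water = (0.000, -4.090); water relative to ground = (0.000, 1.750).
Sum = (0.456, -1.518) m/s.
Speed = |(0.456, -1.518)| = 1.585 m/s.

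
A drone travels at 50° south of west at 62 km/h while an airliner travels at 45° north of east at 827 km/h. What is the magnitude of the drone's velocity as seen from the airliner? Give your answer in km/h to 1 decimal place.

Taking east as x and north as y: drone velocity = (-39.853, -47.495) km/h; airliner velocity = (584.777, 584.777) km/h.
Velocity of drone relative to airliner = (-39.853, -47.495) − (584.777, 584.777) = (-624.630, -632.272) km/h.
Magnitude = |(-624.630, -632.272)| = 888.780 km/h.

888.8 km/h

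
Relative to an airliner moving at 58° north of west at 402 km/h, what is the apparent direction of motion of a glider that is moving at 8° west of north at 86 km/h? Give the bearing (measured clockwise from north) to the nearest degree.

Taking east as x and north as y: glider velocity = (-11.969, 85.163) km/h; airliner velocity = (-213.028, 340.915) km/h.
Velocity of glider relative to airliner = (-11.969, 85.163) − (-213.028, 340.915) = (201.059, -255.752) km/h.
Bearing = atan2(201.06, -255.75) = 141.83° clockwise from north.

142°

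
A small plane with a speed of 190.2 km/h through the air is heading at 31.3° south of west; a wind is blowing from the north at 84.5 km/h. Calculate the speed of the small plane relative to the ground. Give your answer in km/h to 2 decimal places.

Taking east as x and north as y: velocity relative to the air = (-162.518, -98.813) km/h; the air relative to ground = (0.000, -84.500) km/h.
Velocity relative to ground = (-162.518, -98.813) + (0.000, -84.500) = (-162.518, -183.313) km/h.
Speed = |(-162.518, -183.313)| = 244.981 km/h.

244.98 km/h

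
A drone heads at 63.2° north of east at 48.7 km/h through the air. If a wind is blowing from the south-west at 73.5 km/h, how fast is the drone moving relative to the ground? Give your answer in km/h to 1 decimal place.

Taking east as x and north as y: velocity relative to the air = (21.958, 43.469) km/h; the air relative to ground = (51.972, 51.972) km/h.
Velocity relative to ground = (21.958, 43.469) + (51.972, 51.972) = (73.930, 95.441) km/h.
Speed = |(73.930, 95.441)| = 120.726 km/h.

120.7 km/h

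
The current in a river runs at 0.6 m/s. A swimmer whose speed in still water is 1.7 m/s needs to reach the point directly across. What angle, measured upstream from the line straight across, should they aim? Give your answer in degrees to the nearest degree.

21°

To cancel the current, the upstream component of the swimmer's velocity must equal the flow: 1.7 sin θ = 0.6.
sin θ = 0.6 / 1.7 = 0.3529.
θ = arcsin(0.3529) = 20.667°.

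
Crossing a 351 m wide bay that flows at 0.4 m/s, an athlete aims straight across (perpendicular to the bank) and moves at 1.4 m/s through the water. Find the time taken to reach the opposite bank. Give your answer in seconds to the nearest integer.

The component of the athlete's velocity perpendicular to the bank is 1.4 m/s.
The current is parallel to the bank, so it does not affect the crossing time.
Time = 351 / 1.400 = 250.714 s.

251 s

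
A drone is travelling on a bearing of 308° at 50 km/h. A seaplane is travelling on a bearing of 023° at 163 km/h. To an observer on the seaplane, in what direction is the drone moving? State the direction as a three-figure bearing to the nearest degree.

Taking east as x and north as y: drone velocity = (-39.401, 30.783) km/h; seaplane velocity = (63.689, 150.042) km/h.
Velocity of drone relative to seaplane = (-39.401, 30.783) − (63.689, 150.042) = (-103.090, -119.259) km/h.
Bearing = atan2(-103.09, -119.26) = 220.84° clockwise from north.

221°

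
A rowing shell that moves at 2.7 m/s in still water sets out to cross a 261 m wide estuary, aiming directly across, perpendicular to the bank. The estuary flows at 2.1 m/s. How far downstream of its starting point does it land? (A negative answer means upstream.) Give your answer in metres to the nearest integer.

Perpendicular speed = 2.700 m/s; crossing time = 261 / 2.700 = 96.667 s.
Net downstream speed = 2.100 m/s.
Drift = 2.100 × 96.667 = 203.000 m (downstream).

203 m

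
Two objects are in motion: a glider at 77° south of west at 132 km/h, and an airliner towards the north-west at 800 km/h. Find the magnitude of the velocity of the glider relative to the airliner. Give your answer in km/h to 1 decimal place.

877.1 km/h

Taking east as x and north as y: glider velocity = (-29.694, -128.617) km/h; airliner velocity = (-565.685, 565.685) km/h.
Velocity of glider relative to airliner = (-29.694, -128.617) − (-565.685, 565.685) = (535.992, -694.302) km/h.
Magnitude = |(535.992, -694.302)| = 877.122 km/h.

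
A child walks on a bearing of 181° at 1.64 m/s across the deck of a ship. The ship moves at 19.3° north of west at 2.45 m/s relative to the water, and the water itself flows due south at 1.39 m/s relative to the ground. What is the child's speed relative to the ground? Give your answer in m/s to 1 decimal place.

3.2 m/s

In east/north components (m/s): child relative to ship = (-0.029, -1.640); ship relative to water = (-2.312, 0.810); water relative to ground = (0.000, -1.390).
Sum = (-2.341, -2.220) m/s.
Speed = |(-2.341, -2.220)| = 3.226 m/s.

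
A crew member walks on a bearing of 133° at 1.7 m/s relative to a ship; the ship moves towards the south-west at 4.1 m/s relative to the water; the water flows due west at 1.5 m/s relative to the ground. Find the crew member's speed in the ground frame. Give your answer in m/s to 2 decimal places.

5.14 m/s

In east/north components (m/s): crew member relative to ship = (1.243, -1.159); ship relative to water = (-2.899, -2.899); water relative to ground = (-1.500, 0.000).
Sum = (-3.156, -4.059) m/s.
Speed = |(-3.156, -4.059)| = 5.141 m/s.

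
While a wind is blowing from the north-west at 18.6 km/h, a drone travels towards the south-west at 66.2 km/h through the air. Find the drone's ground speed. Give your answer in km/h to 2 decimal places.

Taking east as x and north as y: velocity relative to the air = (-46.810, -46.810) km/h; the air relative to ground = (13.152, -13.152) km/h.
Velocity relative to ground = (-46.810, -46.810) + (13.152, -13.152) = (-33.658, -59.963) km/h.
Speed = |(-33.658, -59.963)| = 68.763 km/h.

68.76 km/h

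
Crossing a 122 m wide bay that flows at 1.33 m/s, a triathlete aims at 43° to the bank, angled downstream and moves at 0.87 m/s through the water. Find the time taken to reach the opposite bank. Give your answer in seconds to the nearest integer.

206 s

The component of the triathlete's velocity perpendicular to the bank is 0.87 × sin 43° = 0.593 m/s.
The current is parallel to the bank, so it does not affect the crossing time.
Time = 122 / 0.593 = 205.616 s.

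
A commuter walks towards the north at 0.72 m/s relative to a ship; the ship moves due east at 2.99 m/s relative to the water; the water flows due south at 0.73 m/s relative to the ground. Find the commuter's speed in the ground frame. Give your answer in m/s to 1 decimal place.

In east/north components (m/s): commuter relative to ship = (0.000, 0.720); ship relative to water = (2.990, 0.000); water relative to ground = (0.000, -0.730).
Sum = (2.990, -0.010) m/s.
Speed = |(2.990, -0.010)| = 2.990 m/s.

3.0 m/s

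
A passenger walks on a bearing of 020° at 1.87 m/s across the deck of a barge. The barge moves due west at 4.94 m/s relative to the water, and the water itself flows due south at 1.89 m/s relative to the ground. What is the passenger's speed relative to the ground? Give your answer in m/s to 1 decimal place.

In east/north components (m/s): passenger relative to barge = (0.640, 1.757); barge relative to water = (-4.940, 0.000); water relative to ground = (0.000, -1.890).
Sum = (-4.300, -0.133) m/s.
Speed = |(-4.300, -0.133)| = 4.302 m/s.

4.3 m/s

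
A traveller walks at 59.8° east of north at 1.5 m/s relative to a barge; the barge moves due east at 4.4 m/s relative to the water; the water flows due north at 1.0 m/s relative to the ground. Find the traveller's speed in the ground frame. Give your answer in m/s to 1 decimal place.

6.0 m/s

In east/north components (m/s): traveller relative to barge = (1.296, 0.755); barge relative to water = (4.400, 0.000); water relative to ground = (0.000, 1.000).
Sum = (5.696, 1.755) m/s.
Speed = |(5.696, 1.755)| = 5.960 m/s.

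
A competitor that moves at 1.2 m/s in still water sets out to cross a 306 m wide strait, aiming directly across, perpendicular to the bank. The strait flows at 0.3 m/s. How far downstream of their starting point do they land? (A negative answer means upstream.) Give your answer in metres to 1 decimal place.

Perpendicular speed = 1.200 m/s; crossing time = 306 / 1.200 = 255.000 s.
Net downstream speed = 0.300 m/s.
Drift = 0.300 × 255.000 = 76.500 m (downstream).

76.5 m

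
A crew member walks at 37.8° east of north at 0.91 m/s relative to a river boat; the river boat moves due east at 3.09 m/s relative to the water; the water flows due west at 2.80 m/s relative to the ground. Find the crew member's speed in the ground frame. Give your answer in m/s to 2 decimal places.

In east/north components (m/s): crew member relative to river boat = (0.558, 0.719); river boat relative to water = (3.090, 0.000); water relative to ground = (-2.800, 0.000).
Sum = (0.848, 0.719) m/s.
Speed = |(0.848, 0.719)| = 1.112 m/s.

1.11 m/s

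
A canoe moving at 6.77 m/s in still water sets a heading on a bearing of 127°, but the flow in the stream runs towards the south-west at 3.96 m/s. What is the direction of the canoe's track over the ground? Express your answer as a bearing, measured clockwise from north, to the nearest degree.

159°

Taking east as x and north as y: velocity relative to the water = (5.407, -4.074) m/s; the water relative to ground = (-2.800, -2.800) m/s.
Velocity relative to ground = (5.407, -4.074) + (-2.800, -2.800) = (2.607, -6.874) m/s.
Bearing = atan2(2.61, -6.87) = 159.23° clockwise from north.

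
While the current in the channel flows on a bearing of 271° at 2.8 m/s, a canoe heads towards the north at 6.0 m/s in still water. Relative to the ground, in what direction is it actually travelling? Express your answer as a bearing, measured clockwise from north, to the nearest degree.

Taking east as x and north as y: velocity relative to the water = (0.000, 6.000) m/s; the water relative to ground = (-2.800, 0.049) m/s.
Velocity relative to ground = (0.000, 6.000) + (-2.800, 0.049) = (-2.800, 6.049) m/s.
Bearing = atan2(-2.80, 6.05) = 335.16° clockwise from north.

335°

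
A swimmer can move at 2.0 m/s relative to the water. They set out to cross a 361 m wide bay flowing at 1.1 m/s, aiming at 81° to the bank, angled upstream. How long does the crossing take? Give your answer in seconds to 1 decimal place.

The component of the swimmer's velocity perpendicular to the bank is 2.0 × sin 81° = 1.975 m/s.
Only the cross-stream component determines the crossing time; the current contributes nothing perpendicular to the bank.
Time = 361 / 1.975 = 182.750 s.

182.7 s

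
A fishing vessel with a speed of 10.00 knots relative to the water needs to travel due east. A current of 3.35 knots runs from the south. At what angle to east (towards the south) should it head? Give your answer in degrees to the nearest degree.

20°

The current pushes perpendicular to the desired track; the heading must have a component into the current equal to 3.35 knots: 10.00 sin θ = 3.35.
sin θ = 0.3350, so θ = 19.573°.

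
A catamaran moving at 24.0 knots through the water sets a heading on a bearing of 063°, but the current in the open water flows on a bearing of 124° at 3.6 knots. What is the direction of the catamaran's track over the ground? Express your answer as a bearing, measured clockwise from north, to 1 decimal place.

Taking east as x and north as y: velocity relative to the water = (21.384, 10.896) knots; the water relative to ground = (2.985, -2.013) knots.
Velocity relative to ground = (21.384, 10.896) + (2.985, -2.013) = (24.369, 8.883) knots.
Bearing = atan2(24.37, 8.88) = 69.97° clockwise from north.

070.0°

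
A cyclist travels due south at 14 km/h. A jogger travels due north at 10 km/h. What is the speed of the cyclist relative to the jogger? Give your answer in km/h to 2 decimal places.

24.00 km/h

Taking east as x and north as y: cyclist velocity = (0.000, -14.000) km/h; jogger velocity = (0.000, 10.000) km/h.
Velocity of cyclist relative to jogger = (0.000, -14.000) − (0.000, 10.000) = (0.000, -24.000) km/h.
Magnitude = |(0.000, -24.000)| = 24.000 km/h.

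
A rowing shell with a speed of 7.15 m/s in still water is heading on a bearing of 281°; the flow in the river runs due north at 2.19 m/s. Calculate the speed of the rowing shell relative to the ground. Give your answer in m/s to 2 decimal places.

Taking east as x and north as y: velocity relative to the water = (-7.019, 1.364) m/s; the water relative to ground = (0.000, 2.190) m/s.
Velocity relative to ground = (-7.019, 1.364) + (0.000, 2.190) = (-7.019, 3.554) m/s.
Speed = |(-7.019, 3.554)| = 7.867 m/s.

7.87 m/s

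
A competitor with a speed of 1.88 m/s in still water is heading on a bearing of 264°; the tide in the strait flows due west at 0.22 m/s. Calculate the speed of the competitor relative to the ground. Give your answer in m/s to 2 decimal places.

Taking east as x and north as y: velocity relative to the water = (-1.870, -0.197) m/s; the water relative to ground = (-0.220, 0.000) m/s.
Velocity relative to ground = (-1.870, -0.197) + (-0.220, 0.000) = (-2.090, -0.197) m/s.
Speed = |(-2.090, -0.197)| = 2.099 m/s.

2.10 m/s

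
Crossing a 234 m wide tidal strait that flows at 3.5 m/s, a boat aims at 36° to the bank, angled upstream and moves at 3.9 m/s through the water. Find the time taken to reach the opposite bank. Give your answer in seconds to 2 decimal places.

The component of the boat's velocity perpendicular to the bank is 3.9 × sin 36° = 2.292 m/s.
Only the cross-stream component determines the crossing time; the current contributes nothing perpendicular to the bank.
Time = 234 / 2.292 = 102.078 s.

102.08 s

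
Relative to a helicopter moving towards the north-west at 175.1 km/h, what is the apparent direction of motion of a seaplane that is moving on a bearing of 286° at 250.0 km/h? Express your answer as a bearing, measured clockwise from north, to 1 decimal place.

Taking east as x and north as y: seaplane velocity = (-240.315, 68.909) km/h; helicopter velocity = (-123.814, 123.814) km/h.
Velocity of seaplane relative to helicopter = (-240.315, 68.909) − (-123.814, 123.814) = (-116.501, -54.905) km/h.
Bearing = atan2(-116.50, -54.91) = 244.77° clockwise from north.

244.8°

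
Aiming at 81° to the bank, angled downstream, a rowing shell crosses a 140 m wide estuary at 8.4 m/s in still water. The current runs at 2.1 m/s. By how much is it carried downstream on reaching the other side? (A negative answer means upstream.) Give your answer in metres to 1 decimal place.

57.6 m

Perpendicular speed = 8.297 m/s; crossing time = 140 / 8.297 = 16.874 s.
Net downstream speed = 3.414 m/s.
Drift = 3.414 × 16.874 = 57.610 m (downstream).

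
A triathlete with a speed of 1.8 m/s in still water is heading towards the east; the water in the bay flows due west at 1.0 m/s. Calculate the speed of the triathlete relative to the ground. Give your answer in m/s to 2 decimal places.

0.80 m/s

Taking east as x and north as y: velocity relative to the water = (1.800, 0.000) m/s; the water relative to ground = (-1.000, 0.000) m/s.
Velocity relative to ground = (1.800, 0.000) + (-1.000, 0.000) = (0.800, 0.000) m/s.
Speed = |(0.800, 0.000)| = 0.800 m/s.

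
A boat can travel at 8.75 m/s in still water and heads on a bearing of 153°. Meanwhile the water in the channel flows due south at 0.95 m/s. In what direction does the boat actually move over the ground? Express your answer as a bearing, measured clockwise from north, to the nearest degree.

Taking east as x and north as y: velocity relative to the water = (3.972, -7.796) m/s; the water relative to ground = (0.000, -0.950) m/s.
Velocity relative to ground = (3.972, -7.796) + (0.000, -0.950) = (3.972, -8.746) m/s.
Bearing = atan2(3.97, -8.75) = 155.57° clockwise from north.

156°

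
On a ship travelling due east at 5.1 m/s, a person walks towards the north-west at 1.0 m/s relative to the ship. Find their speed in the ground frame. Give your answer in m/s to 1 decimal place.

Taking east as x and north as y: ship velocity = (5.100, 0.000) m/s; person velocity relative to ship = (-0.707, 0.707) m/s.
Velocity relative to ground = (5.100, 0.000) + (-0.707, 0.707) = (4.393, 0.707) m/s.
Speed = |(4.393, 0.707)| = 4.449 m/s.

4.4 m/s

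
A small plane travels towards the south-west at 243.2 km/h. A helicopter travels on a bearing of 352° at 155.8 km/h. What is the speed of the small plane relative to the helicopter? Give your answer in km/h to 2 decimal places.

Taking east as x and north as y: small plane velocity = (-171.968, -171.968) km/h; helicopter velocity = (-21.683, 154.284) km/h.
Velocity of small plane relative to helicopter = (-171.968, -171.968) − (-21.683, 154.284) = (-150.285, -326.252) km/h.
Magnitude = |(-150.285, -326.252)| = 359.202 km/h.

359.20 km/h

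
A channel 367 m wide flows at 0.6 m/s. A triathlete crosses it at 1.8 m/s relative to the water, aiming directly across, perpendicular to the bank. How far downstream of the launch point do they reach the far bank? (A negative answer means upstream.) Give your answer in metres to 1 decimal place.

Perpendicular speed = 1.800 m/s; crossing time = 367 / 1.800 = 203.889 s.
Net downstream speed = 0.600 m/s.
Drift = 0.600 × 203.889 = 122.333 m (downstream).

122.3 m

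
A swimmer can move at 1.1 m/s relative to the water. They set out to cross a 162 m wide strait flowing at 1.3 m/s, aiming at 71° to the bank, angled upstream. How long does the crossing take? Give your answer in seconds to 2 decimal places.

The component of the swimmer's velocity perpendicular to the bank is 1.1 × sin 71° = 1.040 m/s.
The current is parallel to the bank, so it does not affect the crossing time.
Time = 162 / 1.040 = 155.759 s.

155.76 s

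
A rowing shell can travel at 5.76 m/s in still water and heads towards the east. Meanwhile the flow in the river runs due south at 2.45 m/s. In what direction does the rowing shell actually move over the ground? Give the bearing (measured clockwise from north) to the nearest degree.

113°

Taking east as x and north as y: velocity relative to the water = (5.760, 0.000) m/s; the water relative to ground = (0.000, -2.450) m/s.
Velocity relative to ground = (5.760, 0.000) + (0.000, -2.450) = (5.760, -2.450) m/s.
Bearing = atan2(5.76, -2.45) = 113.04° clockwise from north.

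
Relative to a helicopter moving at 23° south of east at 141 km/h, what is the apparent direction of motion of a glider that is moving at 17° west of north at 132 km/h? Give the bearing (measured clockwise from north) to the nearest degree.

317°

Taking east as x and north as y: glider velocity = (-38.593, 126.232) km/h; helicopter velocity = (129.791, -55.093) km/h.
Velocity of glider relative to helicopter = (-38.593, 126.232) − (129.791, -55.093) = (-168.384, 181.325) km/h.
Bearing = atan2(-168.38, 181.33) = 317.12° clockwise from north.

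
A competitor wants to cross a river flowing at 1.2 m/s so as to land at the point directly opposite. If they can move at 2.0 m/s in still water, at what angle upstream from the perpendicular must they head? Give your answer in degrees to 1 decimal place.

To cancel the current, the upstream component of the competitor's velocity must equal the flow: 2.0 sin θ = 1.2.
sin θ = 1.2 / 2.0 = 0.6000.
θ = arcsin(0.6000) = 36.870°.

36.9°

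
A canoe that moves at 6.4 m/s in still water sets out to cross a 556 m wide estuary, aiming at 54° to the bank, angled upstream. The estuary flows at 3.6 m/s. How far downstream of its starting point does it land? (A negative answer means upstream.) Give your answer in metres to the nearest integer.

-17 m

Perpendicular speed = 5.178 m/s; crossing time = 556 / 5.178 = 107.383 s.
Net downstream speed = -0.162 m/s.
Drift = -0.162 × 107.383 = -17.377 m (upstream).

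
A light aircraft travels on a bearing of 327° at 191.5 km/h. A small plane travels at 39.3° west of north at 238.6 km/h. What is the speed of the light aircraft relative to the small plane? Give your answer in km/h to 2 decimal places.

Taking east as x and north as y: light aircraft velocity = (-104.298, 160.605) km/h; small plane velocity = (-151.125, 184.638) km/h.
Velocity of light aircraft relative to small plane = (-104.298, 160.605) − (-151.125, 184.638) = (46.826, -24.033) km/h.
Magnitude = |(46.826, -24.033)| = 52.633 km/h.

52.63 km/h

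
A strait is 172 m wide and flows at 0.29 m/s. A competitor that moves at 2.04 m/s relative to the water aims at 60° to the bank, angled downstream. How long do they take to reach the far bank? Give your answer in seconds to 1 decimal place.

The component of the competitor's velocity perpendicular to the bank is 2.04 × sin 60° = 1.767 m/s.
Only the cross-stream component determines the crossing time; the current contributes nothing perpendicular to the bank.
Time = 172 / 1.767 = 97.357 s.

97.4 s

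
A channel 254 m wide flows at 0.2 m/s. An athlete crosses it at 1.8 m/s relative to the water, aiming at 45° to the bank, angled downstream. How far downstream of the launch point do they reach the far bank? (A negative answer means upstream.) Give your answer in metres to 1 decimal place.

Perpendicular speed = 1.273 m/s; crossing time = 254 / 1.273 = 199.561 s.
Net downstream speed = 1.473 m/s.
Drift = 1.473 × 199.561 = 293.912 m (downstream).

293.9 m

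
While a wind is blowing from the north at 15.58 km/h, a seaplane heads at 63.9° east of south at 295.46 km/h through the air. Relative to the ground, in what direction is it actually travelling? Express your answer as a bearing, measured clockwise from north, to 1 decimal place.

Taking east as x and north as y: velocity relative to the air = (265.331, -129.984) km/h; the air relative to ground = (0.000, -15.580) km/h.
Velocity relative to ground = (265.331, -129.984) + (0.000, -15.580) = (265.331, -145.564) km/h.
Bearing = atan2(265.33, -145.56) = 118.75° clockwise from north.

118.7°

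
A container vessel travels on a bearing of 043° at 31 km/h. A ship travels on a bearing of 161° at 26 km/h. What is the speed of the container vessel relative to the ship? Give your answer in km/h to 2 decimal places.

48.93 km/h

Taking east as x and north as y: container vessel velocity = (21.142, 22.672) km/h; ship velocity = (8.465, -24.583) km/h.
Velocity of container vessel relative to ship = (21.142, 22.672) − (8.465, -24.583) = (12.677, 47.255) km/h.
Magnitude = |(12.677, 47.255)| = 48.926 km/h.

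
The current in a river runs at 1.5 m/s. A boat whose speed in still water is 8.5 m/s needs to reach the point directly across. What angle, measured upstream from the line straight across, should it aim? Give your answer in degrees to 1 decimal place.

To cancel the current, the upstream component of the boat's velocity must equal the flow: 8.5 sin θ = 1.5.
sin θ = 1.5 / 8.5 = 0.1765.
θ = arcsin(0.1765) = 10.164°.

10.2°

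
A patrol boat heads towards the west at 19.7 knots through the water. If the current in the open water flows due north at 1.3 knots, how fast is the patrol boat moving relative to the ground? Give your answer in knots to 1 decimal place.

19.7 knots

Taking east as x and north as y: velocity relative to the water = (-19.700, 0.000) knots; the water relative to ground = (0.000, 1.300) knots.
Velocity relative to ground = (-19.700, 0.000) + (0.000, 1.300) = (-19.700, 1.300) knots.
Speed = |(-19.700, 1.300)| = 19.743 knots.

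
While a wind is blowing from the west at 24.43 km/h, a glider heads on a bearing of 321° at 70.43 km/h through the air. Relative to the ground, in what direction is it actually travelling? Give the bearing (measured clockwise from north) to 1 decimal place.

Taking east as x and north as y: velocity relative to the air = (-44.323, 54.734) km/h; the air relative to ground = (24.430, 0.000) km/h.
Velocity relative to ground = (-44.323, 54.734) + (24.430, 0.000) = (-19.893, 54.734) km/h.
Bearing = atan2(-19.89, 54.73) = 340.03° clockwise from north.

340.0°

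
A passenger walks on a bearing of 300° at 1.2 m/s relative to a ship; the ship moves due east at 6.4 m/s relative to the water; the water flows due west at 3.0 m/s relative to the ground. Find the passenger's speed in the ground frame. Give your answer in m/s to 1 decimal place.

In east/north components (m/s): passenger relative to ship = (-1.039, 0.600); ship relative to water = (6.400, 0.000); water relative to ground = (-3.000, 0.000).
Sum = (2.361, 0.600) m/s.
Speed = |(2.361, 0.600)| = 2.436 m/s.

2.4 m/s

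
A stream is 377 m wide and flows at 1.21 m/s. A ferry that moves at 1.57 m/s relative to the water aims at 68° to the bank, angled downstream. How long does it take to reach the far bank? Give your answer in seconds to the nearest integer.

259 s

The component of the ferry's velocity perpendicular to the bank is 1.57 × sin 68° = 1.456 m/s.
The flow acts along the bank and has no component across it.
Time = 377 / 1.456 = 258.986 s.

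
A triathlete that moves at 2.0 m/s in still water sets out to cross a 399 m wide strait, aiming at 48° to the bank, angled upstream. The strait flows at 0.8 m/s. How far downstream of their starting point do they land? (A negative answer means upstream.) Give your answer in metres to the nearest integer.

Perpendicular speed = 1.486 m/s; crossing time = 399 / 1.486 = 268.454 s.
Net downstream speed = -0.538 m/s.
Drift = -0.538 × 268.454 = -144.498 m (upstream).

-144 m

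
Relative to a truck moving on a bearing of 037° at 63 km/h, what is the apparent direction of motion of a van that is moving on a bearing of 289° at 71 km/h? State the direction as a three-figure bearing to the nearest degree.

255°

Taking east as x and north as y: van velocity = (-67.132, 23.115) km/h; truck velocity = (37.914, 50.314) km/h.
Velocity of van relative to truck = (-67.132, 23.115) − (37.914, 50.314) = (-105.046, -27.199) km/h.
Bearing = atan2(-105.05, -27.20) = 255.48° clockwise from north.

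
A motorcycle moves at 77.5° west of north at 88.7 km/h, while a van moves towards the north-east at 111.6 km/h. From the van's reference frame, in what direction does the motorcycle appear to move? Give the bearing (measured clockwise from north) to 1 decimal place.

Taking east as x and north as y: motorcycle velocity = (-86.597, 19.198) km/h; van velocity = (78.913, 78.913) km/h.
Velocity of motorcycle relative to van = (-86.597, 19.198) − (78.913, 78.913) = (-165.511, -59.715) km/h.
Bearing = atan2(-165.51, -59.71) = 250.16° clockwise from north.

250.2°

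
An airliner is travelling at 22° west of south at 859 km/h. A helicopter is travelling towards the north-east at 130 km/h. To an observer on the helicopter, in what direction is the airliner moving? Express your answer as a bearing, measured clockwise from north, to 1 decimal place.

205.0°

Taking east as x and north as y: airliner velocity = (-321.787, -796.451) km/h; helicopter velocity = (91.924, 91.924) km/h.
Velocity of airliner relative to helicopter = (-321.787, -796.451) − (91.924, 91.924) = (-413.711, -888.375) km/h.
Bearing = atan2(-413.71, -888.37) = 204.97° clockwise from north.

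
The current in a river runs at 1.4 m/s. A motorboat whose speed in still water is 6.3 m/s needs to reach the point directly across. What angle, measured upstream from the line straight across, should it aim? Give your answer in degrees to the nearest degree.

To cancel the current, the upstream component of the motorboat's velocity must equal the flow: 6.3 sin θ = 1.4.
sin θ = 1.4 / 6.3 = 0.2222.
θ = arcsin(0.2222) = 12.840°.

13°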